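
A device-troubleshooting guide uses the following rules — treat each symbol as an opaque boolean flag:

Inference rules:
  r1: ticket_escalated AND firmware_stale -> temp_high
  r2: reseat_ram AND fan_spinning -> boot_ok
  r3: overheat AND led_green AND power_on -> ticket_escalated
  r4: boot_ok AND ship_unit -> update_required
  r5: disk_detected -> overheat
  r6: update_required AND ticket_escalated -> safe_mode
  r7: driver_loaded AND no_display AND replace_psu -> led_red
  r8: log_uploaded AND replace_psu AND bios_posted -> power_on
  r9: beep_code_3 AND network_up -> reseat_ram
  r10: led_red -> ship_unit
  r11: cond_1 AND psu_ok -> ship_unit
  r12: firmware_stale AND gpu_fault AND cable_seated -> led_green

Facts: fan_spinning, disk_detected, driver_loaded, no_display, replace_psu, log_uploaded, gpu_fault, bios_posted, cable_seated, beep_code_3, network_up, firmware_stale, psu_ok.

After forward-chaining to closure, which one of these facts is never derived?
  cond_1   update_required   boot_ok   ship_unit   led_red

Round 1 — r5, r7, r8, r9, r12, derive overheat, led_red, power_on, reseat_ram, led_green.
Round 2 — r2, r3, r10, derive boot_ok, ticket_escalated, ship_unit.
Round 3 — r1, r4, derive temp_high, update_required.
Round 4 — r6, derive safe_mode.
Derived: boot_ok (round 2), led_red (round 1), ship_unit (round 2), update_required (round 3). cond_1 never appears in any round.

cond_1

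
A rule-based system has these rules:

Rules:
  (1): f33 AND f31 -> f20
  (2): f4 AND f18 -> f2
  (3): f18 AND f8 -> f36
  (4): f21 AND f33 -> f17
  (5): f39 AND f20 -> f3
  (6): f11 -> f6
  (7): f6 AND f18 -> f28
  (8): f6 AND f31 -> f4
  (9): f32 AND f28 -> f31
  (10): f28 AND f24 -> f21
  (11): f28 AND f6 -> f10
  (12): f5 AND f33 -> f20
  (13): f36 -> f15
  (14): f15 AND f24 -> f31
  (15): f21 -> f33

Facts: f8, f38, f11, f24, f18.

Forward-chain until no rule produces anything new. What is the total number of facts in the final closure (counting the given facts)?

Round 1 fires (3), (6), giving f36, f6.
Round 2 fires (7), (13), giving f28, f15.
Round 3 fires (10), (11), (14), giving f21, f10, f31.
Round 4 fires (8), (15), giving f4, f33.
Round 5 fires (1), (2), (4), giving f20, f2, f17.
Closure: {f10, f11, f15, f17, f18, f2, f20, f21, f24, f28, f31, f33, f36, f38, f4, f6, f8} — 17 facts.

17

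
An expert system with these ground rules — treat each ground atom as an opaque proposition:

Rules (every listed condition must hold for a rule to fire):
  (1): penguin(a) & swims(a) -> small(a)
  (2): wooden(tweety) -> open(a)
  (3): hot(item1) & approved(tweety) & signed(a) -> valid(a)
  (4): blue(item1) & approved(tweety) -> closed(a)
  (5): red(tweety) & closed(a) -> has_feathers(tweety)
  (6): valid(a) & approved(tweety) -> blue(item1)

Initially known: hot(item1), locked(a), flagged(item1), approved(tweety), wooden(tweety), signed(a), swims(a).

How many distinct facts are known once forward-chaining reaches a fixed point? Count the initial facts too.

Round 1 — (2), (3), derive open(a), valid(a).
Round 2 — (6), derive blue(item1).
Round 3 — (4), derive closed(a).
Closure: {approved(tweety), blue(item1), closed(a), flagged(item1), hot(item1), locked(a), open(a), signed(a), swims(a), valid(a), wooden(tweety)} — 11 facts.

11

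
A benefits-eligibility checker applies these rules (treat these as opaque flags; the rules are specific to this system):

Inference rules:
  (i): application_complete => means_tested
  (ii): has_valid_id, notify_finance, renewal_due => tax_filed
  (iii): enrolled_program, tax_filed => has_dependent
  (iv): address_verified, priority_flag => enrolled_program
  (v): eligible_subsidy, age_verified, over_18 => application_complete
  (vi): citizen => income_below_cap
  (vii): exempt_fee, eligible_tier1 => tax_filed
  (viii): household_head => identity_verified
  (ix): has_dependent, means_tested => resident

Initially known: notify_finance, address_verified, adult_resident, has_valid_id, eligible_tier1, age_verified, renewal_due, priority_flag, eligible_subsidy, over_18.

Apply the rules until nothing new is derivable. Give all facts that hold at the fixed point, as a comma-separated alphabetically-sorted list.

Round 1 — (ii), (iv), (v), derive tax_filed, enrolled_program, application_complete.
Round 2 — (i), (iii), derive means_tested, has_dependent.
Round 3 — (ix), derive resident.

address_verified, adult_resident, age_verified, application_complete, eligible_subsidy, eligible_tier1, enrolled_program, has_dependent, has_valid_id, means_tested, notify_finance, over_18, priority_flag, renewal_due, resident, tax_filed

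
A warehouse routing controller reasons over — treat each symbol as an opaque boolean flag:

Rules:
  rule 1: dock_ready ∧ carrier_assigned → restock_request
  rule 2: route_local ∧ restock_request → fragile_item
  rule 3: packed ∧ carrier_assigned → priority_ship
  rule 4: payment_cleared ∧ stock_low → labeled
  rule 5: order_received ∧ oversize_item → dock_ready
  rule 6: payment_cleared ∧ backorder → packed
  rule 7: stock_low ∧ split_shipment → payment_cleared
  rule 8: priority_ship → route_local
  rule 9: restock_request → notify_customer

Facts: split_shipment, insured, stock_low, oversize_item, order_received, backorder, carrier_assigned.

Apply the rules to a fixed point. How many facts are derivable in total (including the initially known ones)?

Round 1: rule 5 [order_received ∧ oversize_item → dock_ready]; rule 7 [stock_low ∧ split_shipment → payment_cleared]. Adds dock_ready, payment_cleared.
Round 2: rule 1 [dock_ready ∧ carrier_assigned → restock_request]; rule 4 [payment_cleared ∧ stock_low → labeled]; rule 6 [payment_cleared ∧ backorder → packed]. Adds restock_request, labeled, packed.
Round 3: rule 3 [packed ∧ carrier_assigned → priority_ship]; rule 9 [restock_request → notify_customer]. Adds priority_ship, notify_customer.
Round 4: rule 8 [priority_ship → route_local]. Adds route_local.
Round 5: rule 2 [route_local ∧ restock_request → fragile_item]. Adds fragile_item.
Closure: {backorder, carrier_assigned, dock_ready, fragile_item, insured, labeled, notify_customer, order_received, oversize_item, packed, payment_cleared, priority_ship, restock_request, route_local, split_shipment, stock_low} — 16 facts.

16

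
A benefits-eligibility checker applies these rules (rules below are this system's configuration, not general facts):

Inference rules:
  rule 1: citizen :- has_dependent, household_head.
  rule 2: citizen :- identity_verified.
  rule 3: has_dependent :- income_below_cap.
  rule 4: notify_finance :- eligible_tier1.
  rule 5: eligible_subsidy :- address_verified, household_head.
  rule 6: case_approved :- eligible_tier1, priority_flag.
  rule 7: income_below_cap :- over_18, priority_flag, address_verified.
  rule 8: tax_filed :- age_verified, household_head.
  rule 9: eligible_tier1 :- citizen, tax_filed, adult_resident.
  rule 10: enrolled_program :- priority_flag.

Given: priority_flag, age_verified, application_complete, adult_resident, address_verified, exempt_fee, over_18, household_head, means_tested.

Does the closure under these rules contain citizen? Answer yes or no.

yes

[1] rule 5 [eligible_subsidy :- address_verified, household_head.]; rule 7 [income_below_cap :- over_18, priority_flag, address_verified.]; rule 8 [tax_filed :- age_verified, household_head.]; rule 10 [enrolled_program :- priority_flag.]. ⇒ new: eligible_subsidy, income_below_cap, tax_filed, enrolled_program.
[2] rule 3 [has_dependent :- income_below_cap.]. ⇒ new: has_dependent.
[3] rule 1 [citizen :- has_dependent, household_head.]. ⇒ new: citizen.
[4] rule 9 [eligible_tier1 :- citizen, tax_filed, adult_resident.]. ⇒ new: eligible_tier1.
[5] rule 4 [notify_finance :- eligible_tier1.]; rule 6 [case_approved :- eligible_tier1, priority_flag.]. ⇒ new: notify_finance, case_approved.
citizen appears in round 3, so it is derivable.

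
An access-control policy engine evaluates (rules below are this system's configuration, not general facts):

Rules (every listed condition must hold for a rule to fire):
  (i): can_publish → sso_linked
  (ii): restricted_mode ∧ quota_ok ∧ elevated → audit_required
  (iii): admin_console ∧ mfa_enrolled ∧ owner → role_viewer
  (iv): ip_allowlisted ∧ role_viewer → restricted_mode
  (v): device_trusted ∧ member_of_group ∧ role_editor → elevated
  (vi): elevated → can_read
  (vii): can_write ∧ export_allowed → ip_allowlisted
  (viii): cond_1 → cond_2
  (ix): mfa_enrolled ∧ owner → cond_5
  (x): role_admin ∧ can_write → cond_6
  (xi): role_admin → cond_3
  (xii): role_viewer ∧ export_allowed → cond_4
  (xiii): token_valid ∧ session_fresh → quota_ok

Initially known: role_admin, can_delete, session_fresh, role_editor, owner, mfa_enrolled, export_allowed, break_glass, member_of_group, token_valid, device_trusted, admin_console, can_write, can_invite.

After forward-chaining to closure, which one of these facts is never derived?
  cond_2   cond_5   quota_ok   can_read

Round 1 fires (iii), (v), (vii), (ix), (x), (xi), (xiii), giving role_viewer, elevated, ip_allowlisted, cond_5, cond_6, cond_3, quota_ok.
Round 2 fires (iv), (vi), (xii), giving restricted_mode, can_read, cond_4.
Round 3 fires (ii), giving audit_required.
Derived: quota_ok (round 1), can_read (round 2), cond_5 (round 1). cond_2 never appears in any round.

cond_2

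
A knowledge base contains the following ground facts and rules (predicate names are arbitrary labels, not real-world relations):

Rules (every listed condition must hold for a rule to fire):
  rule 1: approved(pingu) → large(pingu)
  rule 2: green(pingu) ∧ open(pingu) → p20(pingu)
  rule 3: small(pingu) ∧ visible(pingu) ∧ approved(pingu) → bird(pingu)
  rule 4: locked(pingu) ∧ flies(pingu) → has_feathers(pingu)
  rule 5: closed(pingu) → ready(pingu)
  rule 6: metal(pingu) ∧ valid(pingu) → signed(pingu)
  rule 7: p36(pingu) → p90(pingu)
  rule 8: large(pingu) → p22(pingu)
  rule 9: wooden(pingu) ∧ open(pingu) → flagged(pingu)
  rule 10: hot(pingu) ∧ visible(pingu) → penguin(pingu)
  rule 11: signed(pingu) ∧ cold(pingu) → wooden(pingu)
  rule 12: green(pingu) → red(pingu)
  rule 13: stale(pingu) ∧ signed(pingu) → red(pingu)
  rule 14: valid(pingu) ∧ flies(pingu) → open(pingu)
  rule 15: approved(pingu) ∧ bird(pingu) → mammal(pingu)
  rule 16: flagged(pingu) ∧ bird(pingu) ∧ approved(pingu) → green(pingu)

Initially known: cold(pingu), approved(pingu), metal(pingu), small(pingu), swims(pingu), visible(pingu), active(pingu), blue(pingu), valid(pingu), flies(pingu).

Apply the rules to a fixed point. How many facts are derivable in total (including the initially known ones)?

21

Round 1: rule 1 [approved(pingu) → large(pingu)]; rule 3 [small(pingu) ∧ visible(pingu) ∧ approved(pingu) → bird(pingu)]; rule 6 [metal(pingu) ∧ valid(pingu) → signed(pingu)]; rule 14 [valid(pingu) ∧ flies(pingu) → open(pingu)]. Adds large(pingu), bird(pingu), signed(pingu), open(pingu).
Round 2: rule 8 [large(pingu) → p22(pingu)]; rule 11 [signed(pingu) ∧ cold(pingu) → wooden(pingu)]; rule 15 [approved(pingu) ∧ bird(pingu) → mammal(pingu)]. Adds p22(pingu), wooden(pingu), mammal(pingu).
Round 3: rule 9 [wooden(pingu) ∧ open(pingu) → flagged(pingu)]. Adds flagged(pingu).
Round 4: rule 16 [flagged(pingu) ∧ bird(pingu) ∧ approved(pingu) → green(pingu)]. Adds green(pingu).
Round 5: rule 2 [green(pingu) ∧ open(pingu) → p20(pingu)]; rule 12 [green(pingu) → red(pingu)]. Adds p20(pingu), red(pingu).
Closure: {active(pingu), approved(pingu), bird(pingu), blue(pingu), cold(pingu), flagged(pingu), flies(pingu), green(pingu), large(pingu), mammal(pingu), metal(pingu), open(pingu), p20(pingu), p22(pingu), red(pingu), signed(pingu), small(pingu), swims(pingu), valid(pingu), visible(pingu), wooden(pingu)} — 21 facts.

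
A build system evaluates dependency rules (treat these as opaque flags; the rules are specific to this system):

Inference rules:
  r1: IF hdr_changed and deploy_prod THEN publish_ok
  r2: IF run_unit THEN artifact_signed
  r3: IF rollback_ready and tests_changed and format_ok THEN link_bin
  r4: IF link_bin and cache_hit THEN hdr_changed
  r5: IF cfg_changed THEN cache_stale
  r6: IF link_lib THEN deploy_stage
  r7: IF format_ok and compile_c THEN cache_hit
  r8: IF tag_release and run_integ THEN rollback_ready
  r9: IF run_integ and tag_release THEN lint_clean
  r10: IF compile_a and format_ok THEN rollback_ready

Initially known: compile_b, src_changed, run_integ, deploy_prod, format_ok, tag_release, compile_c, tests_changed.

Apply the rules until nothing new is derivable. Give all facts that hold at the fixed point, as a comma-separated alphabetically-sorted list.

Round 1 fires r7, r8, r9, giving cache_hit, rollback_ready, lint_clean.
Round 2 fires r3, giving link_bin.
Round 3 fires r4, giving hdr_changed.
Round 4 fires r1, giving publish_ok.

cache_hit, compile_b, compile_c, deploy_prod, format_ok, hdr_changed, link_bin, lint_clean, publish_ok, rollback_ready, run_integ, src_changed, tag_release, tests_changed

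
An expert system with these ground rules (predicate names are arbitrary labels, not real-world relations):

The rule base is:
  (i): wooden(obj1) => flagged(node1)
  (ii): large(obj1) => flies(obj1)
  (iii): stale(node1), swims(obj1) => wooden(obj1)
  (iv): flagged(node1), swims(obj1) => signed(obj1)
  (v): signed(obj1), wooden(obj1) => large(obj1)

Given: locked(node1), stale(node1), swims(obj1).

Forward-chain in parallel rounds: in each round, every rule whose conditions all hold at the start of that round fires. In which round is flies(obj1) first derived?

[1] (iii) [stale(node1), swims(obj1) => wooden(obj1)]. ⇒ new: wooden(obj1).
[2] (i) [wooden(obj1) => flagged(node1)]. ⇒ new: flagged(node1).
[3] (iv) [flagged(node1), swims(obj1) => signed(obj1)]. ⇒ new: signed(obj1).
[4] (v) [signed(obj1), wooden(obj1) => large(obj1)]. ⇒ new: large(obj1).
[5] (ii) [large(obj1) => flies(obj1)]. ⇒ new: flies(obj1).
flies(obj1) first appears in round 5.

5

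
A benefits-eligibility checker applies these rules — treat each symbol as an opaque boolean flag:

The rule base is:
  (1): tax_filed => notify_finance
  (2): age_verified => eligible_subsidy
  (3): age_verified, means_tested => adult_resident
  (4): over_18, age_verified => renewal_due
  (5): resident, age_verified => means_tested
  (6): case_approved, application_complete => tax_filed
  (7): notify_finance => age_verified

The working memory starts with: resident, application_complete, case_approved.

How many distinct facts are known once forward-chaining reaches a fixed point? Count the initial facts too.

Round 1: (6) [case_approved, application_complete => tax_filed]. Adds tax_filed.
Round 2: (1) [tax_filed => notify_finance]. Adds notify_finance.
Round 3: (7) [notify_finance => age_verified]. Adds age_verified.
Round 4: (2) [age_verified => eligible_subsidy]; (5) [resident, age_verified => means_tested]. Adds eligible_subsidy, means_tested.
Round 5: (3) [age_verified, means_tested => adult_resident]. Adds adult_resident.
Closure: {adult_resident, age_verified, application_complete, case_approved, eligible_subsidy, means_tested, notify_finance, resident, tax_filed} — 9 facts.

9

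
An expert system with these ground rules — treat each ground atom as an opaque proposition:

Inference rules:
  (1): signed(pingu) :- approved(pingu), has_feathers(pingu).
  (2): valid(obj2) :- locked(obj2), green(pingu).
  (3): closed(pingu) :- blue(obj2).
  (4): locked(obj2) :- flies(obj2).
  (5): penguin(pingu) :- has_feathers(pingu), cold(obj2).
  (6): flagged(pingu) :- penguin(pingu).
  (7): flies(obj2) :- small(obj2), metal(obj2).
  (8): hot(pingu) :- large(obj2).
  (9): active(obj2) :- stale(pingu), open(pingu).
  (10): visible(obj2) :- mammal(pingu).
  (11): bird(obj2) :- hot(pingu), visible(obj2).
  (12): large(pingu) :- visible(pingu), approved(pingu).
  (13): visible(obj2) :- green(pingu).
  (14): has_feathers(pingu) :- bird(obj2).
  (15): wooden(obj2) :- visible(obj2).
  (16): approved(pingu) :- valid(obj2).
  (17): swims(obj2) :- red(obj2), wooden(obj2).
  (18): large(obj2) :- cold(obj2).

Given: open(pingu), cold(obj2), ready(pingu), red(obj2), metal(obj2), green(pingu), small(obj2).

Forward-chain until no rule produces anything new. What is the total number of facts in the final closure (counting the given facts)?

21

Round 1: (7) [flies(obj2) :- small(obj2), metal(obj2).]; (13) [visible(obj2) :- green(pingu).]; (18) [large(obj2) :- cold(obj2).]. Adds flies(obj2), visible(obj2), large(obj2).
Round 2: (4) [locked(obj2) :- flies(obj2).]; (8) [hot(pingu) :- large(obj2).]; (15) [wooden(obj2) :- visible(obj2).]. Adds locked(obj2), hot(pingu), wooden(obj2).
Round 3: (2) [valid(obj2) :- locked(obj2), green(pingu).]; (11) [bird(obj2) :- hot(pingu), visible(obj2).]; (17) [swims(obj2) :- red(obj2), wooden(obj2).]. Adds valid(obj2), bird(obj2), swims(obj2).
Round 4: (14) [has_feathers(pingu) :- bird(obj2).]; (16) [approved(pingu) :- valid(obj2).]. Adds has_feathers(pingu), approved(pingu).
Round 5: (1) [signed(pingu) :- approved(pingu), has_feathers(pingu).]; (5) [penguin(pingu) :- has_feathers(pingu), cold(obj2).]. Adds signed(pingu), penguin(pingu).
Round 6: (6) [flagged(pingu) :- penguin(pingu).]. Adds flagged(pingu).
Closure: {approved(pingu), bird(obj2), cold(obj2), flagged(pingu), flies(obj2), green(pingu), has_feathers(pingu), hot(pingu), large(obj2), locked(obj2), metal(obj2), open(pingu), penguin(pingu), ready(pingu), red(obj2), signed(pingu), small(obj2), swims(obj2), valid(obj2), visible(obj2), wooden(obj2)} — 21 facts.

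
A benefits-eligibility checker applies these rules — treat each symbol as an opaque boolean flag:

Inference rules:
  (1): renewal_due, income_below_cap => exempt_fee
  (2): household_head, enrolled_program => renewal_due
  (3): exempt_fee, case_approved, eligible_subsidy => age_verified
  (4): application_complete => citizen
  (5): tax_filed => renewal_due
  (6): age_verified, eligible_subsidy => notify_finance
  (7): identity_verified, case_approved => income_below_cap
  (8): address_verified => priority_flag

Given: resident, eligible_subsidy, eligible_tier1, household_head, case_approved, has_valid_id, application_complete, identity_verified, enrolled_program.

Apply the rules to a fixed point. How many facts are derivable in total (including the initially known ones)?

[1] (2) [household_head, enrolled_program => renewal_due]; (4) [application_complete => citizen]; (7) [identity_verified, case_approved => income_below_cap]. ⇒ new: renewal_due, citizen, income_below_cap.
[2] (1) [renewal_due, income_below_cap => exempt_fee]. ⇒ new: exempt_fee.
[3] (3) [exempt_fee, case_approved, eligible_subsidy => age_verified]. ⇒ new: age_verified.
[4] (6) [age_verified, eligible_subsidy => notify_finance]. ⇒ new: notify_finance.
Closure: {age_verified, application_complete, case_approved, citizen, eligible_subsidy, eligible_tier1, enrolled_program, exempt_fee, has_valid_id, household_head, identity_verified, income_below_cap, notify_finance, renewal_due, resident} — 15 facts.

15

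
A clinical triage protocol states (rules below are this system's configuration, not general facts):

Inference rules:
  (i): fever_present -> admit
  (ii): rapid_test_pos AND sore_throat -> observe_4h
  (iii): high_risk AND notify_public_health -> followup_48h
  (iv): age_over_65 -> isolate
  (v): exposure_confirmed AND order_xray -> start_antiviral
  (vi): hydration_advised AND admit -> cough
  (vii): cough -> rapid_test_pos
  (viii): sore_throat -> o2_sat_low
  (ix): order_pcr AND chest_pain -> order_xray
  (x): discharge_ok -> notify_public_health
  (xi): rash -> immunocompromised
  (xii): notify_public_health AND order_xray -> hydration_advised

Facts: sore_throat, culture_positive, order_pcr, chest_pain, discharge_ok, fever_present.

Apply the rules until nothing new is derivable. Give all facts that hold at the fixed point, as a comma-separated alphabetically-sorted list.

admit, chest_pain, cough, culture_positive, discharge_ok, fever_present, hydration_advised, notify_public_health, o2_sat_low, observe_4h, order_pcr, order_xray, rapid_test_pos, sore_throat

Round 1 — (i), (viii), (ix), (x), derive admit, o2_sat_low, order_xray, notify_public_health.
Round 2 — (xii), derive hydration_advised.
Round 3 — (vi), derive cough.
Round 4 — (vii), derive rapid_test_pos.
Round 5 — (ii), derive observe_4h.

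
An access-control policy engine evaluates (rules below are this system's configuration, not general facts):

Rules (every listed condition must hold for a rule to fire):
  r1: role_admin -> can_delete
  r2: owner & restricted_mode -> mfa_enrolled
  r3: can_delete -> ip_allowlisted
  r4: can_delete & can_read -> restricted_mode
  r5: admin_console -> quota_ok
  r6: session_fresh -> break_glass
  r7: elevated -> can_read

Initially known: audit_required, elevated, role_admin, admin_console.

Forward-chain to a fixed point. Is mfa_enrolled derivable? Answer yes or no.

Round 1: r1 [role_admin -> can_delete]; r5 [admin_console -> quota_ok]; r7 [elevated -> can_read]. New: can_delete, quota_ok, can_read.
Round 2: r3 [can_delete -> ip_allowlisted]; r4 [can_delete & can_read -> restricted_mode]. New: ip_allowlisted, restricted_mode.
Fixed point reached. mfa_enrolled is concluded only by r2; r2 needs owner (never derived).

no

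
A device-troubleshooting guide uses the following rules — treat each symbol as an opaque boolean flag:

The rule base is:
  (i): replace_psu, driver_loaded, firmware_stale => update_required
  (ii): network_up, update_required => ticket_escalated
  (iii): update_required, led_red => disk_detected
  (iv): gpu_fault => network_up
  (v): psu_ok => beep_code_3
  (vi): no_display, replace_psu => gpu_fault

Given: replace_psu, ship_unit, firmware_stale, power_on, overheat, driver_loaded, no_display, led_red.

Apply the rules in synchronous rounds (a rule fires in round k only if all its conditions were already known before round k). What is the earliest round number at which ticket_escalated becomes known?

Round 1 — (i), (vi), derive update_required, gpu_fault.
Round 2 — (iii), (iv), derive disk_detected, network_up.
Round 3 — (ii), derive ticket_escalated.
ticket_escalated first appears in round 3.

3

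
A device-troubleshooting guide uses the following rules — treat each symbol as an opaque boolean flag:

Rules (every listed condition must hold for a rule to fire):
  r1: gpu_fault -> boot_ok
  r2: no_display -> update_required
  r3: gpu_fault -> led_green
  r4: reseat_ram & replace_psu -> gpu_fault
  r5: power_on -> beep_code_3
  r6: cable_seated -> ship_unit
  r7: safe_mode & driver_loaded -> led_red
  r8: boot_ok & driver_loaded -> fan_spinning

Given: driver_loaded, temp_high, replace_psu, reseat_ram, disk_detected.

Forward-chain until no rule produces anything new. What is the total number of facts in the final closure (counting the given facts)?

9

Round 1 — r4, derive gpu_fault.
Round 2 — r1, r3, derive boot_ok, led_green.
Round 3 — r8, derive fan_spinning.
Closure: {boot_ok, disk_detected, driver_loaded, fan_spinning, gpu_fault, led_green, replace_psu, reseat_ram, temp_high} — 9 facts.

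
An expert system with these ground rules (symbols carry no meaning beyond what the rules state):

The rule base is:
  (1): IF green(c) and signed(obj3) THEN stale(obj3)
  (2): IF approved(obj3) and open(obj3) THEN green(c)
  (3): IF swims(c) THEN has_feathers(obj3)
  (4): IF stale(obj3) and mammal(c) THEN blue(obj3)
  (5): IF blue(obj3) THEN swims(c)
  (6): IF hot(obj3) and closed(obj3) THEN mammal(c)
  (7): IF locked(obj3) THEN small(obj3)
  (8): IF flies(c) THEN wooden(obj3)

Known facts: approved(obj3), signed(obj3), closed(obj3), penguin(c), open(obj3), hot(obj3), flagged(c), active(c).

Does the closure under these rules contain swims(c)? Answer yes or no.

yes

Round 1: (2) [IF approved(obj3) and open(obj3) THEN green(c)]; (6) [IF hot(obj3) and closed(obj3) THEN mammal(c)]. Adds green(c), mammal(c).
Round 2: (1) [IF green(c) and signed(obj3) THEN stale(obj3)]. Adds stale(obj3).
Round 3: (4) [IF stale(obj3) and mammal(c) THEN blue(obj3)]. Adds blue(obj3).
Round 4: (5) [IF blue(obj3) THEN swims(c)]. Adds swims(c).
Round 5: (3) [IF swims(c) THEN has_feathers(obj3)]. Adds has_feathers(obj3).
swims(c) appears in round 4, so it is derivable.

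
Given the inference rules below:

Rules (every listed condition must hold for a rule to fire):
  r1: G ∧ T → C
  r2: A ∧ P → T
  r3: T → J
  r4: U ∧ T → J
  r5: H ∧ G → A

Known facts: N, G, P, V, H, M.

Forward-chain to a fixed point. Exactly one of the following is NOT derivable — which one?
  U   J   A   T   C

U

Round 1: r5 [H ∧ G → A]. Adds A.
Round 2: r2 [A ∧ P → T]. Adds T.
Round 3: r1 [G ∧ T → C]; r3 [T → J]. Adds C, J.
Derived: J (round 3), A (round 1), T (round 2), C (round 3). U never appears in any round.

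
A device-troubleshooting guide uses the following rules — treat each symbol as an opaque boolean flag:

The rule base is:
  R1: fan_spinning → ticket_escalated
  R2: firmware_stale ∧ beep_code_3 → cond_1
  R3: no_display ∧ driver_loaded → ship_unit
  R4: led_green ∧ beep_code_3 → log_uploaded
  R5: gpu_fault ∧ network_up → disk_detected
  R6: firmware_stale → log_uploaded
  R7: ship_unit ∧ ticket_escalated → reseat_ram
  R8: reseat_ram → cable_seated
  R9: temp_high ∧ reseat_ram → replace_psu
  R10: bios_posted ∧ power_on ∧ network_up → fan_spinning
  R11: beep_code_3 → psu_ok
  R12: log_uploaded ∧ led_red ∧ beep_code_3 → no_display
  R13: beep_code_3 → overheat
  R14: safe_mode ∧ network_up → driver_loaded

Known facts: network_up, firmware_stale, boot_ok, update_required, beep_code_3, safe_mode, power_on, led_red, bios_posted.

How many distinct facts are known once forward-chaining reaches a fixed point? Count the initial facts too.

20

Round 1: R2 [firmware_stale ∧ beep_code_3 → cond_1]; R6 [firmware_stale → log_uploaded]; R10 [bios_posted ∧ power_on ∧ network_up → fan_spinning]; R11 [beep_code_3 → psu_ok]; R13 [beep_code_3 → overheat]; R14 [safe_mode ∧ network_up → driver_loaded]. Adds cond_1, log_uploaded, fan_spinning, psu_ok, overheat, driver_loaded.
Round 2: R1 [fan_spinning → ticket_escalated]; R12 [log_uploaded ∧ led_red ∧ beep_code_3 → no_display]. Adds ticket_escalated, no_display.
Round 3: R3 [no_display ∧ driver_loaded → ship_unit]. Adds ship_unit.
Round 4: R7 [ship_unit ∧ ticket_escalated → reseat_ram]. Adds reseat_ram.
Round 5: R8 [reseat_ram → cable_seated]. Adds cable_seated.
Closure: {beep_code_3, bios_posted, boot_ok, cable_seated, cond_1, driver_loaded, fan_spinning, firmware_stale, led_red, log_uploaded, network_up, no_display, overheat, power_on, psu_ok, reseat_ram, safe_mode, ship_unit, ticket_escalated, update_required} — 20 facts.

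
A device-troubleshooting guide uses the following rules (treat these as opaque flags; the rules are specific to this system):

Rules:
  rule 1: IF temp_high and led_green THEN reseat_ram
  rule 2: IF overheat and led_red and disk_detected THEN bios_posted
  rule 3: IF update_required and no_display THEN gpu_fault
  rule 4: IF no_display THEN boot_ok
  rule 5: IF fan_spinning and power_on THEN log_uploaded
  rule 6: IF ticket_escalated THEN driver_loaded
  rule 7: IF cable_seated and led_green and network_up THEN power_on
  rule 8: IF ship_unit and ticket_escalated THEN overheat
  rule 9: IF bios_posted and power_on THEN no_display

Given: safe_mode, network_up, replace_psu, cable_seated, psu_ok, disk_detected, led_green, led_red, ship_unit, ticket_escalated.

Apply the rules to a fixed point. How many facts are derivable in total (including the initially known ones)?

Round 1: rule 6 [IF ticket_escalated THEN driver_loaded]; rule 7 [IF cable_seated and led_green and network_up THEN power_on]; rule 8 [IF ship_unit and ticket_escalated THEN overheat]. New: driver_loaded, power_on, overheat.
Round 2: rule 2 [IF overheat and led_red and disk_detected THEN bios_posted]. New: bios_posted.
Round 3: rule 9 [IF bios_posted and power_on THEN no_display]. New: no_display.
Round 4: rule 4 [IF no_display THEN boot_ok]. New: boot_ok.
Closure: {bios_posted, boot_ok, cable_seated, disk_detected, driver_loaded, led_green, led_red, network_up, no_display, overheat, power_on, psu_ok, replace_psu, safe_mode, ship_unit, ticket_escalated} — 16 facts.

16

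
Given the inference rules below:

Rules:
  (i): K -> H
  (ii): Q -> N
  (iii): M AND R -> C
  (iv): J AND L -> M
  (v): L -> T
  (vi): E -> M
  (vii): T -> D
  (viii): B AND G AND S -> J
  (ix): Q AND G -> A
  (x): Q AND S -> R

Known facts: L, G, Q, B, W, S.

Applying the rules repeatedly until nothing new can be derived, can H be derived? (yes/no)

Round 1 — (ii), (v), (viii), (ix), (x), derive N, T, J, A, R.
Round 2 — (iv), (vii), derive M, D.
Round 3 — (iii), derive C.
Fixed point reached. H is concluded only by (i); (i) needs K (never derived).

no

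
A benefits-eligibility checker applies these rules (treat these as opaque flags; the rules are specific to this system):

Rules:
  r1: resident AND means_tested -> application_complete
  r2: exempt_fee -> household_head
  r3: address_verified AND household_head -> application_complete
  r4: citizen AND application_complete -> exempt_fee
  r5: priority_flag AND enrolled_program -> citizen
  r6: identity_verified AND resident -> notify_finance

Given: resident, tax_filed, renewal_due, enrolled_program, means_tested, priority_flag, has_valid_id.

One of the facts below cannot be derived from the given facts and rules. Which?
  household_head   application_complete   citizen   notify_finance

notify_finance

[1] r1 [resident AND means_tested -> application_complete]; r5 [priority_flag AND enrolled_program -> citizen]. ⇒ new: application_complete, citizen.
[2] r4 [citizen AND application_complete -> exempt_fee]. ⇒ new: exempt_fee.
[3] r2 [exempt_fee -> household_head]. ⇒ new: household_head.
Derived: application_complete (round 1), citizen (round 1), household_head (round 3). notify_finance never appears in any round.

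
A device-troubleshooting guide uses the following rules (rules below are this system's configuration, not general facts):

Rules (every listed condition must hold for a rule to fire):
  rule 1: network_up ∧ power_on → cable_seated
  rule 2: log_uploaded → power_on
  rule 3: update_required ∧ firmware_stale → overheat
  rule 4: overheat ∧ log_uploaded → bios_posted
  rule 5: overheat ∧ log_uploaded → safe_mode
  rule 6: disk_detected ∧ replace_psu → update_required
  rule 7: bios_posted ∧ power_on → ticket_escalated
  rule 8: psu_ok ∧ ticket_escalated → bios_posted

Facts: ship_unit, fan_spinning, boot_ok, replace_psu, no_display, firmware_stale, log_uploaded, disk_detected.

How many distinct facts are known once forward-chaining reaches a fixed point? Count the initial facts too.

14

Round 1: rule 2 [log_uploaded → power_on]; rule 6 [disk_detected ∧ replace_psu → update_required]. Adds power_on, update_required.
Round 2: rule 3 [update_required ∧ firmware_stale → overheat]. Adds overheat.
Round 3: rule 4 [overheat ∧ log_uploaded → bios_posted]; rule 5 [overheat ∧ log_uploaded → safe_mode]. Adds bios_posted, safe_mode.
Round 4: rule 7 [bios_posted ∧ power_on → ticket_escalated]. Adds ticket_escalated.
Closure: {bios_posted, boot_ok, disk_detected, fan_spinning, firmware_stale, log_uploaded, no_display, overheat, power_on, replace_psu, safe_mode, ship_unit, ticket_escalated, update_required} — 14 facts.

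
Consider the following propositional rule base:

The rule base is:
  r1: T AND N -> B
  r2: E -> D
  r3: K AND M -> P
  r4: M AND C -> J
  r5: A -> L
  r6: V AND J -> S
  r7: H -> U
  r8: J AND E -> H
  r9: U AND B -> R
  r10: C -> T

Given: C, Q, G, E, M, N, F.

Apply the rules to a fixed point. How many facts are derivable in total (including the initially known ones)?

Round 1 fires r2, r4, r10, giving D, J, T.
Round 2 fires r1, r8, giving B, H.
Round 3 fires r7, giving U.
Round 4 fires r9, giving R.
Closure: {B, C, D, E, F, G, H, J, M, N, Q, R, T, U} — 14 facts.

14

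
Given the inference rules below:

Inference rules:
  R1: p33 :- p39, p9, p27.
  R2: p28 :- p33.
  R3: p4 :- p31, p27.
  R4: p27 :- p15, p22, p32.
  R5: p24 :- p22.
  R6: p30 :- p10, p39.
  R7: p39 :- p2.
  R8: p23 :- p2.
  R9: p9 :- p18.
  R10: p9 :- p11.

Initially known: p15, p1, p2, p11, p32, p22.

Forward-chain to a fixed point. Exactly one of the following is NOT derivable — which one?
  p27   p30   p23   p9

Round 1 — R4, R5, R7, R8, R10, derive p27, p24, p39, p23, p9.
Round 2 — R1, derive p33.
Round 3 — R2, derive p28.
Derived: p23 (round 1), p27 (round 1), p9 (round 1). p30 never appears in any round.

p30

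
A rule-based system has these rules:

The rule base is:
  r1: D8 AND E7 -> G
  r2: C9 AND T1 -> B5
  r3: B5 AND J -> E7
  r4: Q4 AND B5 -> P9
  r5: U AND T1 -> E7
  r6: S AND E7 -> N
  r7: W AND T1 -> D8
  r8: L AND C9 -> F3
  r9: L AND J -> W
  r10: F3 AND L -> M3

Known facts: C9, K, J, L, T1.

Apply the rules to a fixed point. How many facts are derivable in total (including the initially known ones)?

Round 1 fires r2, r8, r9, giving B5, F3, W.
Round 2 fires r3, r7, r10, giving E7, D8, M3.
Round 3 fires r1, giving G.
Closure: {B5, C9, D8, E7, F3, G, J, K, L, M3, T1, W} — 12 facts.

12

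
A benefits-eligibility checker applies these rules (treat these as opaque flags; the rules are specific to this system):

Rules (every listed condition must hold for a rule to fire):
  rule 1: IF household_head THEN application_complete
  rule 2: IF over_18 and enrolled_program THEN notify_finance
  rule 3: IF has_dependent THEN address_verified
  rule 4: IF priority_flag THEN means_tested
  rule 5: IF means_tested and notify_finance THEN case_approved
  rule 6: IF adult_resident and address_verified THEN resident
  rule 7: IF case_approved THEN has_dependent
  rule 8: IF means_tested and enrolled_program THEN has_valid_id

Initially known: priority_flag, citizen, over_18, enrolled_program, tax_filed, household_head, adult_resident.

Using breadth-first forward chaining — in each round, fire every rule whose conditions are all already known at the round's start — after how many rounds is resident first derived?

5

Round 1: rule 1 [IF household_head THEN application_complete]; rule 2 [IF over_18 and enrolled_program THEN notify_finance]; rule 4 [IF priority_flag THEN means_tested]. Adds application_complete, notify_finance, means_tested.
Round 2: rule 5 [IF means_tested and notify_finance THEN case_approved]; rule 8 [IF means_tested and enrolled_program THEN has_valid_id]. Adds case_approved, has_valid_id.
Round 3: rule 7 [IF case_approved THEN has_dependent]. Adds has_dependent.
Round 4: rule 3 [IF has_dependent THEN address_verified]. Adds address_verified.
Round 5: rule 6 [IF adult_resident and address_verified THEN resident]. Adds resident.
resident first appears in round 5.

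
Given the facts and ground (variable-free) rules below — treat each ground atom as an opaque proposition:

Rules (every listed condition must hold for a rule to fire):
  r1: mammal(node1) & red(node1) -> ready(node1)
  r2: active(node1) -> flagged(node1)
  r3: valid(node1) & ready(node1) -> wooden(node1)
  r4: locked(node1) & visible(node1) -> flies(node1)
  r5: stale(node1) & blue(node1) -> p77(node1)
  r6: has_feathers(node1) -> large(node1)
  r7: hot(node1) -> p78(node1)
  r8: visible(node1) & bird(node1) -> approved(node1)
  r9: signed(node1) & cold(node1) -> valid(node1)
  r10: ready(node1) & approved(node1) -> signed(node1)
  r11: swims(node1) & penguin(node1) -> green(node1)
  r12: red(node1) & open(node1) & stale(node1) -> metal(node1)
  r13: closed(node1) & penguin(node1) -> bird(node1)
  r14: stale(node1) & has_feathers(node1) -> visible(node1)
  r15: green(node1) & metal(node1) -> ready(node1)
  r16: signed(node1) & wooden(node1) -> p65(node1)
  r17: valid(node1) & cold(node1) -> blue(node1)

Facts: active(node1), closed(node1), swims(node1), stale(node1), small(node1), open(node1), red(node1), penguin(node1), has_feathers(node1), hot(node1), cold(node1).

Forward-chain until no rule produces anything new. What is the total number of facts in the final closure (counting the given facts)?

26

Round 1: r2 [active(node1) -> flagged(node1)]; r6 [has_feathers(node1) -> large(node1)]; r7 [hot(node1) -> p78(node1)]; r11 [swims(node1) & penguin(node1) -> green(node1)]; r12 [red(node1) & open(node1) & stale(node1) -> metal(node1)]; r13 [closed(node1) & penguin(node1) -> bird(node1)]; r14 [stale(node1) & has_feathers(node1) -> visible(node1)]. Adds flagged(node1), large(node1), p78(node1), green(node1), metal(node1), bird(node1), visible(node1).
Round 2: r8 [visible(node1) & bird(node1) -> approved(node1)]; r15 [green(node1) & metal(node1) -> ready(node1)]. Adds approved(node1), ready(node1).
Round 3: r10 [ready(node1) & approved(node1) -> signed(node1)]. Adds signed(node1).
Round 4: r9 [signed(node1) & cold(node1) -> valid(node1)]. Adds valid(node1).
Round 5: r3 [valid(node1) & ready(node1) -> wooden(node1)]; r17 [valid(node1) & cold(node1) -> blue(node1)]. Adds wooden(node1), blue(node1).
Round 6: r5 [stale(node1) & blue(node1) -> p77(node1)]; r16 [signed(node1) & wooden(node1) -> p65(node1)]. Adds p77(node1), p65(node1).
Closure: {active(node1), approved(node1), bird(node1), blue(node1), closed(node1), cold(node1), flagged(node1), green(node1), has_feathers(node1), hot(node1), large(node1), metal(node1), open(node1), p65(node1), p77(node1), p78(node1), penguin(node1), ready(node1), red(node1), signed(node1), small(node1), stale(node1), swims(node1), valid(node1), visible(node1), wooden(node1)} — 26 facts.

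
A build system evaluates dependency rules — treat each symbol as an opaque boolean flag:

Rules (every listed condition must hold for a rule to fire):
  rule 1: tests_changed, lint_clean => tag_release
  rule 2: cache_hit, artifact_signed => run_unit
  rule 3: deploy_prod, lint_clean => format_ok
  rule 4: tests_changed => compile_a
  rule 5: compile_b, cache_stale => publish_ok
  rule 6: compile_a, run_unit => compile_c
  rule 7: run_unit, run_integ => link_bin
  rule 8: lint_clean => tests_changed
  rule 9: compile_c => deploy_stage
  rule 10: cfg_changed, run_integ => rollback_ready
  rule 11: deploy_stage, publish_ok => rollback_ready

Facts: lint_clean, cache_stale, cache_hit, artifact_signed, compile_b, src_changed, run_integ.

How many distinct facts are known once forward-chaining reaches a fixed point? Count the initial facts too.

[1] rule 2 [cache_hit, artifact_signed => run_unit]; rule 5 [compile_b, cache_stale => publish_ok]; rule 8 [lint_clean => tests_changed]. ⇒ new: run_unit, publish_ok, tests_changed.
[2] rule 1 [tests_changed, lint_clean => tag_release]; rule 4 [tests_changed => compile_a]; rule 7 [run_unit, run_integ => link_bin]. ⇒ new: tag_release, compile_a, link_bin.
[3] rule 6 [compile_a, run_unit => compile_c]. ⇒ new: compile_c.
[4] rule 9 [compile_c => deploy_stage]. ⇒ new: deploy_stage.
[5] rule 11 [deploy_stage, publish_ok => rollback_ready]. ⇒ new: rollback_ready.
Closure: {artifact_signed, cache_hit, cache_stale, compile_a, compile_b, compile_c, deploy_stage, link_bin, lint_clean, publish_ok, rollback_ready, run_integ, run_unit, src_changed, tag_release, tests_changed} — 16 facts.

16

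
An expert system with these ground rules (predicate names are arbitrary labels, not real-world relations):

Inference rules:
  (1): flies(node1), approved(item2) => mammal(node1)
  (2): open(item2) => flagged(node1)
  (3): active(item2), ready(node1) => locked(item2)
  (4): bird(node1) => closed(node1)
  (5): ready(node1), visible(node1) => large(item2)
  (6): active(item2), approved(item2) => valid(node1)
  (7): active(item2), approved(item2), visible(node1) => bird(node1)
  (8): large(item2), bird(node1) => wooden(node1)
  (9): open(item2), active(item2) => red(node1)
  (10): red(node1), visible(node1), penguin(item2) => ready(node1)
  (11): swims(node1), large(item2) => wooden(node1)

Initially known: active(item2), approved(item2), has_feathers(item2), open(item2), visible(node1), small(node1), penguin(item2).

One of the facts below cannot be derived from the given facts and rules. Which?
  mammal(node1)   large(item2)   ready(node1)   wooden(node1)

mammal(node1)

Round 1: (2) [open(item2) => flagged(node1)]; (6) [active(item2), approved(item2) => valid(node1)]; (7) [active(item2), approved(item2), visible(node1) => bird(node1)]; (9) [open(item2), active(item2) => red(node1)]. New: flagged(node1), valid(node1), bird(node1), red(node1).
Round 2: (4) [bird(node1) => closed(node1)]; (10) [red(node1), visible(node1), penguin(item2) => ready(node1)]. New: closed(node1), ready(node1).
Round 3: (3) [active(item2), ready(node1) => locked(item2)]; (5) [ready(node1), visible(node1) => large(item2)]. New: locked(item2), large(item2).
Round 4: (8) [large(item2), bird(node1) => wooden(node1)]. New: wooden(node1).
Derived: wooden(node1) (round 4), ready(node1) (round 2), large(item2) (round 3). mammal(node1) never appears in any round.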